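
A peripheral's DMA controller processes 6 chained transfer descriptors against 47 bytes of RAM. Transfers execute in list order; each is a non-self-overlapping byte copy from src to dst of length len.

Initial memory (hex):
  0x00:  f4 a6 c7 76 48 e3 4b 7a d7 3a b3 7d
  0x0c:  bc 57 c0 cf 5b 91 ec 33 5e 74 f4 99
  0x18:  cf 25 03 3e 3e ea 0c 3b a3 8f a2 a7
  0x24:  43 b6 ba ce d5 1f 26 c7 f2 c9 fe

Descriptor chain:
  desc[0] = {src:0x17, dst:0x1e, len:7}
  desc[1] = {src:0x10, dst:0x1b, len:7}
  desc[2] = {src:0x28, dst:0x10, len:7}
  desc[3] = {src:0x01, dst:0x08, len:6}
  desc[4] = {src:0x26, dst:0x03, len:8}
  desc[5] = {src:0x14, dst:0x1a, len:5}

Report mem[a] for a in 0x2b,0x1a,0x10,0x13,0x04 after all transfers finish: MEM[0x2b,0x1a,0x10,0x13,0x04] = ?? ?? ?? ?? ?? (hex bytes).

#0 dst[0x1e+7] := {0x99,0xcf,0x25,0x03,0x3e,0x3e,0xea}
#1 dst[0x1b+7] := {0x5b,0x91,0xec,0x33,0x5e,0x74,0xf4}
#2 dst[0x10+7] := {0xd5,0x1f,0x26,0xc7,0xf2,0xc9,0xfe}
#3 dst[0x08+6] := {0xa6,0xc7,0x76,0x48,0xe3,0x4b}
#4 dst[0x03+8] := {0xba,0xce,0xd5,0x1f,0x26,0xc7,0xf2,0xc9}
#5 dst[0x1a+5] := {0xf2,0xc9,0xfe,0x99,0xcf}
query mem[0x2b]=0xc7, mem[0x1a]=0xf2, mem[0x10]=0xd5, mem[0x13]=0xc7, mem[0x04]=0xce

MEM[0x2b,0x1a,0x10,0x13,0x04] = c7 f2 d5 c7 ce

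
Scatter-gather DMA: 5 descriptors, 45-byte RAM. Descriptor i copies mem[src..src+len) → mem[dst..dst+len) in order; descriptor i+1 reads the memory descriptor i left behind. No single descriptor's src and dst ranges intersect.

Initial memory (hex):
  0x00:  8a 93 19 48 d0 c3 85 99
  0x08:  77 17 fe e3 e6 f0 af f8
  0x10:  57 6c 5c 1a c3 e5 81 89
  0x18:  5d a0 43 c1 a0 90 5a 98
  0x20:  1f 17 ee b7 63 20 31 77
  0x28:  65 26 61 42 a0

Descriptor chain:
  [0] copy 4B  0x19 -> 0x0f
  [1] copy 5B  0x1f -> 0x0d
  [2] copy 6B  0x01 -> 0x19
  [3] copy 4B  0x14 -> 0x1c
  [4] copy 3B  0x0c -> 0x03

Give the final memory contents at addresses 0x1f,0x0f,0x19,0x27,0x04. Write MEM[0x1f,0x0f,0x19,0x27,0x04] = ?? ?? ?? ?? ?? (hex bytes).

  after D0: wrote 4B at 0x0f = a043c1a0
  after D1: wrote 5B at 0x0d = 981f17eeb7
  after D2: wrote 6B at 0x19 = 931948d0c385
  after D3: wrote 4B at 0x1c = c3e58189
  after D4: wrote 3B at 0x03 = e6981f
query mem[0x1f]=0x89, mem[0x0f]=0x17, mem[0x19]=0x93, mem[0x27]=0x77, mem[0x04]=0x98

MEM[0x1f,0x0f,0x19,0x27,0x04] = 89 17 93 77 98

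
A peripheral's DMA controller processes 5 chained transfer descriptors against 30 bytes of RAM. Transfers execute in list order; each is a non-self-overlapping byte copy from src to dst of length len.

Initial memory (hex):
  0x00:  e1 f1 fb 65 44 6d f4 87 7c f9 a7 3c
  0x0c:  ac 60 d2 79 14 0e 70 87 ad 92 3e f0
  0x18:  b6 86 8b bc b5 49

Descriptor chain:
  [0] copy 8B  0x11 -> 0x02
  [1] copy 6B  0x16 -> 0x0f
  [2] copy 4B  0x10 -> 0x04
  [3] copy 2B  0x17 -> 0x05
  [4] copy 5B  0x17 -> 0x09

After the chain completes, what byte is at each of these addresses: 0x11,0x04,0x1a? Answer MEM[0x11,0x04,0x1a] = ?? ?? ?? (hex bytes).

[0] 0x11->0x02 len=8 : 0e 70 87 ad 92 3e f0 b6
[1] 0x16->0x0f len=6 : 3e f0 b6 86 8b bc
[2] 0x10->0x04 len=4 : f0 b6 86 8b
[3] 0x17->0x05 len=2 : f0 b6
[4] 0x17->0x09 len=5 : f0 b6 86 8b bc
query mem[0x11]=0xb6, mem[0x04]=0xf0, mem[0x1a]=0x8b

MEM[0x11,0x04,0x1a] = b6 f0 8b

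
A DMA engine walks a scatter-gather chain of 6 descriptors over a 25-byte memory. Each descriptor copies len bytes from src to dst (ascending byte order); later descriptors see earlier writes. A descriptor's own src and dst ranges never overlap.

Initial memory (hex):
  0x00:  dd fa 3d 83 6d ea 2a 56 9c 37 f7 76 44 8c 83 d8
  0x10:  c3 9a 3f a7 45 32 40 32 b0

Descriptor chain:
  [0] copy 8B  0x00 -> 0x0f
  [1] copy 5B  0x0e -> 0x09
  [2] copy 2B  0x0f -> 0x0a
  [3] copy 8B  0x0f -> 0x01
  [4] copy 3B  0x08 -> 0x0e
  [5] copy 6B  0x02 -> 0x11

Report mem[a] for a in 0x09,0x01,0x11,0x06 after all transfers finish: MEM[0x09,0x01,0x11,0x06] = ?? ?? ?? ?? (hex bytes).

MEM[0x09,0x01,0x11,0x06] = 83 dd fa ea

D0: mem[0x0f..0x16] <- [dd fa 3d 83 6d ea 2a 56]
D1: mem[0x09..0x0d] <- [83 dd fa 3d 83]
D2: mem[0x0a..0x0b] <- [dd fa]
D3: mem[0x01..0x08] <- [dd fa 3d 83 6d ea 2a 56]
D4: mem[0x0e..0x10] <- [56 83 dd]
D5: mem[0x11..0x16] <- [fa 3d 83 6d ea 2a]
query mem[0x09]=0x83, mem[0x01]=0xdd, mem[0x11]=0xfa, mem[0x06]=0xea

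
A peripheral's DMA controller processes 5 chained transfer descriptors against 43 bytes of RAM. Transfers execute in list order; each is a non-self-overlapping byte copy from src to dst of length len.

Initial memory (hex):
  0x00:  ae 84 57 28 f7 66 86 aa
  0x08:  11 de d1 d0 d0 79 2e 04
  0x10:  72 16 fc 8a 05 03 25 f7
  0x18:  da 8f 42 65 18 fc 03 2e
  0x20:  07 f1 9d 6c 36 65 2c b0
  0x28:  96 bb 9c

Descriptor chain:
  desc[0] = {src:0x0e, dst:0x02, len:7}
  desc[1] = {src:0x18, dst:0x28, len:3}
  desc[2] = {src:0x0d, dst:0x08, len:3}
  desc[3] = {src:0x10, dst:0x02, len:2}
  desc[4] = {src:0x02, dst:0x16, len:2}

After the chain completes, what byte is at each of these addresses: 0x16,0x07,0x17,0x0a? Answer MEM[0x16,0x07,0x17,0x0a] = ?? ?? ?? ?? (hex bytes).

#0 dst[0x02+7] := {0x2e,0x04,0x72,0x16,0xfc,0x8a,0x05}
#1 dst[0x28+3] := {0xda,0x8f,0x42}
#2 dst[0x08+3] := {0x79,0x2e,0x04}
#3 dst[0x02+2] := {0x72,0x16}
#4 dst[0x16+2] := {0x72,0x16}
query mem[0x16]=0x72, mem[0x07]=0x8a, mem[0x17]=0x16, mem[0x0a]=0x04

MEM[0x16,0x07,0x17,0x0a] = 72 8a 16 04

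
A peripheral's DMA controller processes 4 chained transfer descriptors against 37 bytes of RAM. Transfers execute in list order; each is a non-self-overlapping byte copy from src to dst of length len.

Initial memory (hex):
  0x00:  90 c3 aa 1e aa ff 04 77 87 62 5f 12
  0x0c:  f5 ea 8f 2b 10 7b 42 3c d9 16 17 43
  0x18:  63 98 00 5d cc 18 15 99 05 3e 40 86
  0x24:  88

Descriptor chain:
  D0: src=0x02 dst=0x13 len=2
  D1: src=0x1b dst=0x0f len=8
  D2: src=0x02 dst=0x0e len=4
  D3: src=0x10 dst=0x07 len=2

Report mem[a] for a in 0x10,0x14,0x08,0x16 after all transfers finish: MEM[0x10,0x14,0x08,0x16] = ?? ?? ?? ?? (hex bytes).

[0] 0x02->0x13 len=2 : aa 1e
[1] 0x1b->0x0f len=8 : 5d cc 18 15 99 05 3e 40
[2] 0x02->0x0e len=4 : aa 1e aa ff
[3] 0x10->0x07 len=2 : aa ff
query mem[0x10]=0xaa, mem[0x14]=0x05, mem[0x08]=0xff, mem[0x16]=0x40

MEM[0x10,0x14,0x08,0x16] = aa 05 ff 40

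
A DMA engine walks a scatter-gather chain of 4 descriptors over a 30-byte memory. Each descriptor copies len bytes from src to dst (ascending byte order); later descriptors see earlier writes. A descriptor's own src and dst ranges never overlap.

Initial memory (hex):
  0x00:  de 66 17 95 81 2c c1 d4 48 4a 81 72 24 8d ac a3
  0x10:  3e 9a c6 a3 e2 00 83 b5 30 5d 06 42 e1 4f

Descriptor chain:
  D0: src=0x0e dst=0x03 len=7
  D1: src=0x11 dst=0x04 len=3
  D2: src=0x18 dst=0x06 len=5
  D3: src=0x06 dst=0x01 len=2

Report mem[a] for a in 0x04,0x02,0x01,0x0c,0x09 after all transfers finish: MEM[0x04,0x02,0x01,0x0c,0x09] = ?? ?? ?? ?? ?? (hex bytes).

D0: mem[0x03..0x09] <- [ac a3 3e 9a c6 a3 e2]
D1: mem[0x04..0x06] <- [9a c6 a3]
D2: mem[0x06..0x0a] <- [30 5d 06 42 e1]
D3: mem[0x01..0x02] <- [30 5d]
query mem[0x04]=0x9a, mem[0x02]=0x5d, mem[0x01]=0x30, mem[0x0c]=0x24, mem[0x09]=0x42

MEM[0x04,0x02,0x01,0x0c,0x09] = 9a 5d 30 24 42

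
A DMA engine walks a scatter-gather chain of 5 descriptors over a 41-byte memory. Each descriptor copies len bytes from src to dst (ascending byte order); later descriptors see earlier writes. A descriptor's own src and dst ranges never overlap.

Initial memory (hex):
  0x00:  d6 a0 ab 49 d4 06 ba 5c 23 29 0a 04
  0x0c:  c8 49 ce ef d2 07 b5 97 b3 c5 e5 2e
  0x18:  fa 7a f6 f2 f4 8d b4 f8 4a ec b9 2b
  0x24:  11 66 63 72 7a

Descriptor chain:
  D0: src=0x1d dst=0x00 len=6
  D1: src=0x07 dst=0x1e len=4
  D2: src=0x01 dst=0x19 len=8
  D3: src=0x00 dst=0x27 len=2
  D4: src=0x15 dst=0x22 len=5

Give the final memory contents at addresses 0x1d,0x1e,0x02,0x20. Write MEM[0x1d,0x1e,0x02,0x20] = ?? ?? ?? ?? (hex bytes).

[0] 0x1d->0x00 len=6 : 8d b4 f8 4a ec b9
[1] 0x07->0x1e len=4 : 5c 23 29 0a
[2] 0x01->0x19 len=8 : b4 f8 4a ec b9 ba 5c 23
[3] 0x00->0x27 len=2 : 8d b4
[4] 0x15->0x22 len=5 : c5 e5 2e fa b4
query mem[0x1d]=0xb9, mem[0x1e]=0xba, mem[0x02]=0xf8, mem[0x20]=0x23

MEM[0x1d,0x1e,0x02,0x20] = b9 ba f8 23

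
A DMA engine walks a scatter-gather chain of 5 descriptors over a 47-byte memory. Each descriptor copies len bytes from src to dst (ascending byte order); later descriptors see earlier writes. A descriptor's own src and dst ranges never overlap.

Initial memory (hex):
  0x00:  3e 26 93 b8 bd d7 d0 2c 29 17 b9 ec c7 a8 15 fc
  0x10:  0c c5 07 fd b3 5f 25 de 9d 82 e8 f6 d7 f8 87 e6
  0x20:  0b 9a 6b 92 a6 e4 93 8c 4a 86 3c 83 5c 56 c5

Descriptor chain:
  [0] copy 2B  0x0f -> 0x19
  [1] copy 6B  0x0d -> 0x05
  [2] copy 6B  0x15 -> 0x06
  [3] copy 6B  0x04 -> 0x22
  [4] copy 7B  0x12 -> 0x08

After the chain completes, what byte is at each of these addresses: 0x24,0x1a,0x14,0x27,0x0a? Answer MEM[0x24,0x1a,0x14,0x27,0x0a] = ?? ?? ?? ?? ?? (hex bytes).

#0 dst[0x19+2] := {0xfc,0x0c}
#1 dst[0x05+6] := {0xa8,0x15,0xfc,0x0c,0xc5,0x07}
#2 dst[0x06+6] := {0x5f,0x25,0xde,0x9d,0xfc,0x0c}
#3 dst[0x22+6] := {0xbd,0xa8,0x5f,0x25,0xde,0x9d}
#4 dst[0x08+7] := {0x07,0xfd,0xb3,0x5f,0x25,0xde,0x9d}
query mem[0x24]=0x5f, mem[0x1a]=0x0c, mem[0x14]=0xb3, mem[0x27]=0x9d, mem[0x0a]=0xb3

MEM[0x24,0x1a,0x14,0x27,0x0a] = 5f 0c b3 9d b3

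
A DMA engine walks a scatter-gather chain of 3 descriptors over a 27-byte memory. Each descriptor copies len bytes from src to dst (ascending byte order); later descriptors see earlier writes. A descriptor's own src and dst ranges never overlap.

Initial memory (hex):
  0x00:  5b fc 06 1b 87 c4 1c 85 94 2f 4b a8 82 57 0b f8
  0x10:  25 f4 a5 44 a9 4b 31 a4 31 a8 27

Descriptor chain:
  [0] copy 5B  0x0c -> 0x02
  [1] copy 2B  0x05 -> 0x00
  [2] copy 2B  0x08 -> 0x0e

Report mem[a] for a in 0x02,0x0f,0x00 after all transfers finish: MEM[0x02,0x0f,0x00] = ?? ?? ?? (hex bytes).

MEM[0x02,0x0f,0x00] = 82 2f f8

#0 dst[0x02+5] := {0x82,0x57,0x0b,0xf8,0x25}
#1 dst[0x00+2] := {0xf8,0x25}
#2 dst[0x0e+2] := {0x94,0x2f}
query mem[0x02]=0x82, mem[0x0f]=0x2f, mem[0x00]=0xf8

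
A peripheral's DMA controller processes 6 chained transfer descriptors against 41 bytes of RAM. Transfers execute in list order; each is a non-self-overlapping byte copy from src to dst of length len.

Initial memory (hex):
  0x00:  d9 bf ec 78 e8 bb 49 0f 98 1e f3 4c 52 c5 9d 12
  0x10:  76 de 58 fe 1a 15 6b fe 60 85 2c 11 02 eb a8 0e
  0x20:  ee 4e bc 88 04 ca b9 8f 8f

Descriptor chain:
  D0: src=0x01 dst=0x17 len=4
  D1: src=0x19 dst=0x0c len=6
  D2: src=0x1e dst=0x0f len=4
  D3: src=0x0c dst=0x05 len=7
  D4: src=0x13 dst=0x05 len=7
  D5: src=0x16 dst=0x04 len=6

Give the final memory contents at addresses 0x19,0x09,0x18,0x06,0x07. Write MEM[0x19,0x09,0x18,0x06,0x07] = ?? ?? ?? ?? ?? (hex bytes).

  after D0: wrote 4B at 0x17 = bfec78e8
  after D1: wrote 6B at 0x0c = 78e81102eba8
  after D2: wrote 4B at 0x0f = a80eee4e
  after D3: wrote 7B at 0x05 = 78e811a80eee4e
  after D4: wrote 7B at 0x05 = fe1a156bbfec78
  after D5: wrote 6B at 0x04 = 6bbfec78e811
query mem[0x19]=0x78, mem[0x09]=0x11, mem[0x18]=0xec, mem[0x06]=0xec, mem[0x07]=0x78

MEM[0x19,0x09,0x18,0x06,0x07] = 78 11 ec ec 78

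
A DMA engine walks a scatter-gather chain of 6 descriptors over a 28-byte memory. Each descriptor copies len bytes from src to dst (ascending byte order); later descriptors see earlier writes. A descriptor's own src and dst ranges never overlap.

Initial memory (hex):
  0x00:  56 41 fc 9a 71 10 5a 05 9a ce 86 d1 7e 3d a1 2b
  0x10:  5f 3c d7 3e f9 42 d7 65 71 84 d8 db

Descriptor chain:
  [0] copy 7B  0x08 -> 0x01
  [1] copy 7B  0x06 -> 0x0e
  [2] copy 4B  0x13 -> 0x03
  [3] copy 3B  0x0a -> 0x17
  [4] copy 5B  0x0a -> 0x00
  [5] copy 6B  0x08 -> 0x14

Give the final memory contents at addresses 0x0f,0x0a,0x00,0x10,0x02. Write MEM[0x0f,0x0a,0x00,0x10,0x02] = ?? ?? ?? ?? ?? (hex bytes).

  after D0: wrote 7B at 0x01 = 9ace86d17e3da1
  after D1: wrote 7B at 0x0e = 3da19ace86d17e
  after D2: wrote 4B at 0x03 = d17e42d7
  after D3: wrote 3B at 0x17 = 86d17e
  after D4: wrote 5B at 0x00 = 86d17e3d3d
  after D5: wrote 6B at 0x14 = 9ace86d17e3d
query mem[0x0f]=0xa1, mem[0x0a]=0x86, mem[0x00]=0x86, mem[0x10]=0x9a, mem[0x02]=0x7e

MEM[0x0f,0x0a,0x00,0x10,0x02] = a1 86 86 9a 7e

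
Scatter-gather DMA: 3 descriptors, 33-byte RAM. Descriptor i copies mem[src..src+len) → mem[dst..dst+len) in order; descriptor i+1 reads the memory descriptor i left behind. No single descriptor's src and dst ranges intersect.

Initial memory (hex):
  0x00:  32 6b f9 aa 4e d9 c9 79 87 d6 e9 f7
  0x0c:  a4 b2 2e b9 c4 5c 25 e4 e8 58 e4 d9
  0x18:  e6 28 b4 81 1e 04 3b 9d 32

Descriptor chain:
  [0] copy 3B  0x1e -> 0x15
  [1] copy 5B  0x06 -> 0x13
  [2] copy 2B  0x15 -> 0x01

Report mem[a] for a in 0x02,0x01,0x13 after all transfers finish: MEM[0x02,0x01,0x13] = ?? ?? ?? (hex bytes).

MEM[0x02,0x01,0x13] = d6 87 c9

[0] 0x1e->0x15 len=3 : 3b 9d 32
[1] 0x06->0x13 len=5 : c9 79 87 d6 e9
[2] 0x15->0x01 len=2 : 87 d6
query mem[0x02]=0xd6, mem[0x01]=0x87, mem[0x13]=0xc9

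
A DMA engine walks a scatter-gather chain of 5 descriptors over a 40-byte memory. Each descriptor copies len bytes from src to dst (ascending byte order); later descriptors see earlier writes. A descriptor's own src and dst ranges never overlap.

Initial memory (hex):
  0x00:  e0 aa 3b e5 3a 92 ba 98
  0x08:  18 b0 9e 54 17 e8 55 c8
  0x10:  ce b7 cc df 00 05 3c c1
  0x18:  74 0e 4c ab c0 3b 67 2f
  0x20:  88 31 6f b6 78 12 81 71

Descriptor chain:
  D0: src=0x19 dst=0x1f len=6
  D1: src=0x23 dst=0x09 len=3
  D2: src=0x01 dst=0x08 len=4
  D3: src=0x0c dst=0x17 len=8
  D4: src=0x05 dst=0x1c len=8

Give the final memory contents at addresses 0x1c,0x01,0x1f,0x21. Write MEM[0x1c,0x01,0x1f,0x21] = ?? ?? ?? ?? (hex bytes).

MEM[0x1c,0x01,0x1f,0x21] = 92 aa aa e5

  after D0: wrote 6B at 0x1f = 0e4cabc03b67
  after D1: wrote 3B at 0x09 = 3b6712
  after D2: wrote 4B at 0x08 = aa3be53a
  after D3: wrote 8B at 0x17 = 17e855c8ceb7ccdf
  after D4: wrote 8B at 0x1c = 92ba98aa3be53a17
query mem[0x1c]=0x92, mem[0x01]=0xaa, mem[0x1f]=0xaa, mem[0x21]=0xe5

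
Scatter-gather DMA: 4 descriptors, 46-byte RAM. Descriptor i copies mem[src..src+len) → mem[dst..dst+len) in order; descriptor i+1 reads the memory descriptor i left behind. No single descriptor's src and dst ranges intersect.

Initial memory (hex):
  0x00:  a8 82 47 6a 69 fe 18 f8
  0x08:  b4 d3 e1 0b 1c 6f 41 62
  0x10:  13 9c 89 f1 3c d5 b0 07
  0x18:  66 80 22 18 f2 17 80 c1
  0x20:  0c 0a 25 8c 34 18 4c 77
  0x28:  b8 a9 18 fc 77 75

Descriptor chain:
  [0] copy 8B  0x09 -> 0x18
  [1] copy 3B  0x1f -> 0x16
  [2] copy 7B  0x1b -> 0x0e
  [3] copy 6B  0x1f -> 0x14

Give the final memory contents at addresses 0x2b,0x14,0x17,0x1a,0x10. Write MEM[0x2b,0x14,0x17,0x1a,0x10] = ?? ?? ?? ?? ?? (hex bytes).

  after D0: wrote 8B at 0x18 = d3e10b1c6f416213
  after D1: wrote 3B at 0x16 = 130c0a
  after D2: wrote 7B at 0x0e = 1c6f4162130c0a
  after D3: wrote 6B at 0x14 = 130c0a258c34
query mem[0x2b]=0xfc, mem[0x14]=0x13, mem[0x17]=0x25, mem[0x1a]=0x0b, mem[0x10]=0x41

MEM[0x2b,0x14,0x17,0x1a,0x10] = fc 13 25 0b 41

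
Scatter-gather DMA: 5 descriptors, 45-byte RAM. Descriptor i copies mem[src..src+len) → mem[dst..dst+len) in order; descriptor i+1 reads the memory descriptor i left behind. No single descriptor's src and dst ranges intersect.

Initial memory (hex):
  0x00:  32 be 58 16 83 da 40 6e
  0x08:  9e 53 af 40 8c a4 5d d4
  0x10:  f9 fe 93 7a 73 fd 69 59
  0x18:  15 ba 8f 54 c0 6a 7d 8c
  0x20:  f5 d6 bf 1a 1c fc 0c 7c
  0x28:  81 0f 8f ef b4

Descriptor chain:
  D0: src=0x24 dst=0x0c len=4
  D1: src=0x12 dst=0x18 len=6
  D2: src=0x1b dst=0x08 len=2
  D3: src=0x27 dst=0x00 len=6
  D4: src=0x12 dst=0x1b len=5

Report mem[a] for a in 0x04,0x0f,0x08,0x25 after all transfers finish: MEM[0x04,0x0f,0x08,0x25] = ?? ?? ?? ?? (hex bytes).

  after D0: wrote 4B at 0x0c = 1cfc0c7c
  after D1: wrote 6B at 0x18 = 937a73fd6959
  after D2: wrote 2B at 0x08 = fd69
  after D3: wrote 6B at 0x00 = 7c810f8fefb4
  after D4: wrote 5B at 0x1b = 937a73fd69
query mem[0x04]=0xef, mem[0x0f]=0x7c, mem[0x08]=0xfd, mem[0x25]=0xfc

MEM[0x04,0x0f,0x08,0x25] = ef 7c fd fc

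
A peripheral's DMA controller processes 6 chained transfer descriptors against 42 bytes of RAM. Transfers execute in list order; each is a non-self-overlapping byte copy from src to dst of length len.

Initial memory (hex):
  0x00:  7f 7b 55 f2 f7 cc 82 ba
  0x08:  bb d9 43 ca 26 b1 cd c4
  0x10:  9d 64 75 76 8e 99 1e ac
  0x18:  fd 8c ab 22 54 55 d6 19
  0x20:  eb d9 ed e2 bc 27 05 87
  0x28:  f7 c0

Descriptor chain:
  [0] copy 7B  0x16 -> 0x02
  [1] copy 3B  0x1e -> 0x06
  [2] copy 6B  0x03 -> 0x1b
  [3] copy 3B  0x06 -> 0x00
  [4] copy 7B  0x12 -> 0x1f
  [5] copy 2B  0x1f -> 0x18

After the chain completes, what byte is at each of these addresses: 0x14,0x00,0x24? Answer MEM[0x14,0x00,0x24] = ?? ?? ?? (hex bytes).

MEM[0x14,0x00,0x24] = 8e d6 ac

  after D0: wrote 7B at 0x02 = 1eacfd8cab2254
  after D1: wrote 3B at 0x06 = d619eb
  after D2: wrote 6B at 0x1b = acfd8cd619eb
  after D3: wrote 3B at 0x00 = d619eb
  after D4: wrote 7B at 0x1f = 75768e991eacfd
  after D5: wrote 2B at 0x18 = 7576
query mem[0x14]=0x8e, mem[0x00]=0xd6, mem[0x24]=0xac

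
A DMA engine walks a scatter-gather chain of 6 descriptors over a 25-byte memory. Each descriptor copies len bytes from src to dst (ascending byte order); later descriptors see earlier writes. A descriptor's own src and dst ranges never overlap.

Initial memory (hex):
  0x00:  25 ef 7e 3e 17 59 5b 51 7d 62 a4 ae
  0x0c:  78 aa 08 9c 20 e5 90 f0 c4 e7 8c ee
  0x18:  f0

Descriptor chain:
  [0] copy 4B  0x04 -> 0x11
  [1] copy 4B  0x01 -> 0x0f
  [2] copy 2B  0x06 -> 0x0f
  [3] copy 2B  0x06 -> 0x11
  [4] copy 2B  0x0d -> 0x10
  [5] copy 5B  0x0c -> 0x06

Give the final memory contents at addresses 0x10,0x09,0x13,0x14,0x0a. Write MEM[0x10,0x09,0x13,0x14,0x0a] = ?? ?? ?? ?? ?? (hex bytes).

  after D0: wrote 4B at 0x11 = 17595b51
  after D1: wrote 4B at 0x0f = ef7e3e17
  after D2: wrote 2B at 0x0f = 5b51
  after D3: wrote 2B at 0x11 = 5b51
  after D4: wrote 2B at 0x10 = aa08
  after D5: wrote 5B at 0x06 = 78aa085baa
query mem[0x10]=0xaa, mem[0x09]=0x5b, mem[0x13]=0x5b, mem[0x14]=0x51, mem[0x0a]=0xaa

MEM[0x10,0x09,0x13,0x14,0x0a] = aa 5b 5b 51 aa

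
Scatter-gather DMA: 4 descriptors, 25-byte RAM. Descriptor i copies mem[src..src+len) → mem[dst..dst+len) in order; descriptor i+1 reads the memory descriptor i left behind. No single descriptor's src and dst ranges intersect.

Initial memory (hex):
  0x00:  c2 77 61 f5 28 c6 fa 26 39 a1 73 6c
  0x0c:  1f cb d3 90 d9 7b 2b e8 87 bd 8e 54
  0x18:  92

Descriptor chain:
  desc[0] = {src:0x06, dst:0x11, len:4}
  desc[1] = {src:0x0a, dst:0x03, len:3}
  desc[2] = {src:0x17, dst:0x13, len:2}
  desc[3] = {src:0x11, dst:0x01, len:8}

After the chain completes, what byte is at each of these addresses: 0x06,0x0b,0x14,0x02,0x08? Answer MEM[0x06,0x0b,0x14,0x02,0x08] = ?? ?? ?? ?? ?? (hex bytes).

MEM[0x06,0x0b,0x14,0x02,0x08] = 8e 6c 92 26 92

[0] 0x06->0x11 len=4 : fa 26 39 a1
[1] 0x0a->0x03 len=3 : 73 6c 1f
[2] 0x17->0x13 len=2 : 54 92
[3] 0x11->0x01 len=8 : fa 26 54 92 bd 8e 54 92
query mem[0x06]=0x8e, mem[0x0b]=0x6c, mem[0x14]=0x92, mem[0x02]=0x26, mem[0x08]=0x92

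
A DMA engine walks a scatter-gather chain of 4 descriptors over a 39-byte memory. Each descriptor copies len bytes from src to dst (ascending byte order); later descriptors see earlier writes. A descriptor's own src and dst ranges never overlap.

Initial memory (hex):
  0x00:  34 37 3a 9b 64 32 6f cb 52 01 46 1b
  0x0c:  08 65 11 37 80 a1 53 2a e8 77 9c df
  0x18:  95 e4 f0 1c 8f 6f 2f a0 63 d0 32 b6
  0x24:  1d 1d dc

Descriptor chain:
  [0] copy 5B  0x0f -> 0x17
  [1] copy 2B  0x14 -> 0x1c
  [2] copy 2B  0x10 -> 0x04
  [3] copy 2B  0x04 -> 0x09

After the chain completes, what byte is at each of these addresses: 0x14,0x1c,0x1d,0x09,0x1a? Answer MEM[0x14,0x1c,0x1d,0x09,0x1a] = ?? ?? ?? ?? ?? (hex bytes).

D0: mem[0x17..0x1b] <- [37 80 a1 53 2a]
D1: mem[0x1c..0x1d] <- [e8 77]
D2: mem[0x04..0x05] <- [80 a1]
D3: mem[0x09..0x0a] <- [80 a1]
query mem[0x14]=0xe8, mem[0x1c]=0xe8, mem[0x1d]=0x77, mem[0x09]=0x80, mem[0x1a]=0x53

MEM[0x14,0x1c,0x1d,0x09,0x1a] = e8 e8 77 80 53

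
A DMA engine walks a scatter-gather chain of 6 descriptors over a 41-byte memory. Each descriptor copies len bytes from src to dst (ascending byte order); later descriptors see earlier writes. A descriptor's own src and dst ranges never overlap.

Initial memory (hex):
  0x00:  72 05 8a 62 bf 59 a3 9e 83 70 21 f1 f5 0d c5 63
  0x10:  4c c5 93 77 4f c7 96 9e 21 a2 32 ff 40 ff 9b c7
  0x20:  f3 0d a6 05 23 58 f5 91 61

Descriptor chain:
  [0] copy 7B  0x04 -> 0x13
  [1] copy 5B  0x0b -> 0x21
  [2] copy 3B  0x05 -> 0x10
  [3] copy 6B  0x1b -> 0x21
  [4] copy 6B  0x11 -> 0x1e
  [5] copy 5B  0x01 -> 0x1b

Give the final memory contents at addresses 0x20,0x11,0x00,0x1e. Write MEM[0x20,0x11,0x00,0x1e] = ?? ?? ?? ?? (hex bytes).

  after D0: wrote 7B at 0x13 = bf59a39e837021
  after D1: wrote 5B at 0x21 = f1f50dc563
  after D2: wrote 3B at 0x10 = 59a39e
  after D3: wrote 6B at 0x21 = ff40ff9bc7f3
  after D4: wrote 6B at 0x1e = a39ebf59a39e
  after D5: wrote 5B at 0x1b = 058a62bf59
query mem[0x20]=0xbf, mem[0x11]=0xa3, mem[0x00]=0x72, mem[0x1e]=0xbf

MEM[0x20,0x11,0x00,0x1e] = bf a3 72 bf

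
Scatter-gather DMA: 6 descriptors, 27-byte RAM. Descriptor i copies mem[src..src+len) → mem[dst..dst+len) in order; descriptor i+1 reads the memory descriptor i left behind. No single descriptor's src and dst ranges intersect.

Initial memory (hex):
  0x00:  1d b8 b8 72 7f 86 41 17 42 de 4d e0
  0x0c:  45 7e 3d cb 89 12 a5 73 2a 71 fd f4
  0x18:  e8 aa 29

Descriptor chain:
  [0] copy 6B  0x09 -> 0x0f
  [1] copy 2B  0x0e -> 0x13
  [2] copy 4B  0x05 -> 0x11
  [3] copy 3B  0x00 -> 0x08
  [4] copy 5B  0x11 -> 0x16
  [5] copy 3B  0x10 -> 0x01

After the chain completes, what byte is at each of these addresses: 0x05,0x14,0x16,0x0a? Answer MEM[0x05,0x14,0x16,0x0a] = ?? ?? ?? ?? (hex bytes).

#0 dst[0x0f+6] := {0xde,0x4d,0xe0,0x45,0x7e,0x3d}
#1 dst[0x13+2] := {0x3d,0xde}
#2 dst[0x11+4] := {0x86,0x41,0x17,0x42}
#3 dst[0x08+3] := {0x1d,0xb8,0xb8}
#4 dst[0x16+5] := {0x86,0x41,0x17,0x42,0x71}
#5 dst[0x01+3] := {0x4d,0x86,0x41}
query mem[0x05]=0x86, mem[0x14]=0x42, mem[0x16]=0x86, mem[0x0a]=0xb8

MEM[0x05,0x14,0x16,0x0a] = 86 42 86 b8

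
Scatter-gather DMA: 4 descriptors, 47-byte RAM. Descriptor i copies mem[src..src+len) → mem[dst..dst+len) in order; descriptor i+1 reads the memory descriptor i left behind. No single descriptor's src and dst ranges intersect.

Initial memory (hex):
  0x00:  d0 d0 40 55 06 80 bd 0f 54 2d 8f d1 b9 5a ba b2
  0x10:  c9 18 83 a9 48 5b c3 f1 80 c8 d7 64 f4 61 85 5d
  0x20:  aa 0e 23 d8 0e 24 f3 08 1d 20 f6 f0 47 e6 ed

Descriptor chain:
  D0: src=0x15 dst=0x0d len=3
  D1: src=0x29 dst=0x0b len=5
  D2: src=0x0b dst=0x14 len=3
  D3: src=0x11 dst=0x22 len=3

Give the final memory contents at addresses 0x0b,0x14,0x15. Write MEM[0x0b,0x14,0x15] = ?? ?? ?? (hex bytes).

[0] 0x15->0x0d len=3 : 5b c3 f1
[1] 0x29->0x0b len=5 : 20 f6 f0 47 e6
[2] 0x0b->0x14 len=3 : 20 f6 f0
[3] 0x11->0x22 len=3 : 18 83 a9
query mem[0x0b]=0x20, mem[0x14]=0x20, mem[0x15]=0xf6

MEM[0x0b,0x14,0x15] = 20 20 f6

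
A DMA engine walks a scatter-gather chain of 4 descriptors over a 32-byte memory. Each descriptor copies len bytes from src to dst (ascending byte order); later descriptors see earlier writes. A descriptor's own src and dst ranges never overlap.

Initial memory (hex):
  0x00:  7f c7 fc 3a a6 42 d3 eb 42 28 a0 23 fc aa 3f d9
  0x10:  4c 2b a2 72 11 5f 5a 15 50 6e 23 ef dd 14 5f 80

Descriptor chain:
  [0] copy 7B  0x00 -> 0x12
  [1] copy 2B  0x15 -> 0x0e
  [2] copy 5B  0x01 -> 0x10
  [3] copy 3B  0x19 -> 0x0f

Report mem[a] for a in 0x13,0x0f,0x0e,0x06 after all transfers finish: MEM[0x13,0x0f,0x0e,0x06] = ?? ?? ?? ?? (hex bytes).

#0 dst[0x12+7] := {0x7f,0xc7,0xfc,0x3a,0xa6,0x42,0xd3}
#1 dst[0x0e+2] := {0x3a,0xa6}
#2 dst[0x10+5] := {0xc7,0xfc,0x3a,0xa6,0x42}
#3 dst[0x0f+3] := {0x6e,0x23,0xef}
query mem[0x13]=0xa6, mem[0x0f]=0x6e, mem[0x0e]=0x3a, mem[0x06]=0xd3

MEM[0x13,0x0f,0x0e,0x06] = a6 6e 3a d3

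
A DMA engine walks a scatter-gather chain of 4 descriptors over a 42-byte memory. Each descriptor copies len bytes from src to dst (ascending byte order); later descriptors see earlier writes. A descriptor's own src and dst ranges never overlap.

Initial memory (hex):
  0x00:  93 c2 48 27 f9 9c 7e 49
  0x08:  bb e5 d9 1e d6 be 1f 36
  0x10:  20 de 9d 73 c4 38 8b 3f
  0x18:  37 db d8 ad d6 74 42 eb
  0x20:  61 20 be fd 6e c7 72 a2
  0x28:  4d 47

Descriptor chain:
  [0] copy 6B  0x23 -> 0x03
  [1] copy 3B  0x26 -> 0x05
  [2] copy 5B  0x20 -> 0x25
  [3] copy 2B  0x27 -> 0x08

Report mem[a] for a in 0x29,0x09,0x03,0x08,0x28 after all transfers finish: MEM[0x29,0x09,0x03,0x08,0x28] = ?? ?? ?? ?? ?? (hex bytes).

  after D0: wrote 6B at 0x03 = fd6ec772a24d
  after D1: wrote 3B at 0x05 = 72a24d
  after D2: wrote 5B at 0x25 = 6120befd6e
  after D3: wrote 2B at 0x08 = befd
query mem[0x29]=0x6e, mem[0x09]=0xfd, mem[0x03]=0xfd, mem[0x08]=0xbe, mem[0x28]=0xfd

MEM[0x29,0x09,0x03,0x08,0x28] = 6e fd fd be fd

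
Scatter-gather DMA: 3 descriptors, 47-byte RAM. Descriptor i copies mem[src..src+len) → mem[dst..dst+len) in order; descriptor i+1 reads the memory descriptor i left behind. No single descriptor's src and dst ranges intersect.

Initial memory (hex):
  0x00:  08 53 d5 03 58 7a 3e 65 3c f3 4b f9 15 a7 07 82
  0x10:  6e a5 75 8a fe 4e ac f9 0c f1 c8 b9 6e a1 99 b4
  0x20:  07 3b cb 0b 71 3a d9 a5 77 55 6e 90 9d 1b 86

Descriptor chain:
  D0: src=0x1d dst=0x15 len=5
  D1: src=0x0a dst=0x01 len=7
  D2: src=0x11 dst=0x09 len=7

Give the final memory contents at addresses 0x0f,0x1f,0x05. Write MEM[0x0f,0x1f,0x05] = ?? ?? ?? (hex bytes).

MEM[0x0f,0x1f,0x05] = b4 b4 07

[0] 0x1d->0x15 len=5 : a1 99 b4 07 3b
[1] 0x0a->0x01 len=7 : 4b f9 15 a7 07 82 6e
[2] 0x11->0x09 len=7 : a5 75 8a fe a1 99 b4
query mem[0x0f]=0xb4, mem[0x1f]=0xb4, mem[0x05]=0x07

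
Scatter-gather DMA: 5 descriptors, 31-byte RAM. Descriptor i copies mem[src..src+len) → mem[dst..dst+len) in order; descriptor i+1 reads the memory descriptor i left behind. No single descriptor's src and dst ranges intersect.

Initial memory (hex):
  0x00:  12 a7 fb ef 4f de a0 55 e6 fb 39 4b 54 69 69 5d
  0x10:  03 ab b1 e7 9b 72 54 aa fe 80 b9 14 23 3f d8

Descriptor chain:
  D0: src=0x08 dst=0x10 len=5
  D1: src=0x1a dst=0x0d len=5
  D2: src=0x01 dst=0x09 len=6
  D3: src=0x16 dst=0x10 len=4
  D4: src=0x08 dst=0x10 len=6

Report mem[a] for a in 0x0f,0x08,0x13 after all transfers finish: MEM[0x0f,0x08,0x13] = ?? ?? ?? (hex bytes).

MEM[0x0f,0x08,0x13] = 23 e6 ef

D0: mem[0x10..0x14] <- [e6 fb 39 4b 54]
D1: mem[0x0d..0x11] <- [b9 14 23 3f d8]
D2: mem[0x09..0x0e] <- [a7 fb ef 4f de a0]
D3: mem[0x10..0x13] <- [54 aa fe 80]
D4: mem[0x10..0x15] <- [e6 a7 fb ef 4f de]
query mem[0x0f]=0x23, mem[0x08]=0xe6, mem[0x13]=0xef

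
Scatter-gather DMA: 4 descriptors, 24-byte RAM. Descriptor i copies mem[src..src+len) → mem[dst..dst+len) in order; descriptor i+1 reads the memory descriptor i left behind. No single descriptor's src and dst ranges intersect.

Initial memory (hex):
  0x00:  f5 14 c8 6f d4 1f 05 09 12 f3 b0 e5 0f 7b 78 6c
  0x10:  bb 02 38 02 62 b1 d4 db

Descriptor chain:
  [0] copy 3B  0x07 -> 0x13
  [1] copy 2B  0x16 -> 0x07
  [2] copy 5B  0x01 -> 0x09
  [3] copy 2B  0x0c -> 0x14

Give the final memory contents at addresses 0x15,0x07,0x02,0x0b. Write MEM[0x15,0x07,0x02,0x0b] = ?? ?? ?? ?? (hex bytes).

MEM[0x15,0x07,0x02,0x0b] = 1f d4 c8 6f

[0] 0x07->0x13 len=3 : 09 12 f3
[1] 0x16->0x07 len=2 : d4 db
[2] 0x01->0x09 len=5 : 14 c8 6f d4 1f
[3] 0x0c->0x14 len=2 : d4 1f
query mem[0x15]=0x1f, mem[0x07]=0xd4, mem[0x02]=0xc8, mem[0x0b]=0x6f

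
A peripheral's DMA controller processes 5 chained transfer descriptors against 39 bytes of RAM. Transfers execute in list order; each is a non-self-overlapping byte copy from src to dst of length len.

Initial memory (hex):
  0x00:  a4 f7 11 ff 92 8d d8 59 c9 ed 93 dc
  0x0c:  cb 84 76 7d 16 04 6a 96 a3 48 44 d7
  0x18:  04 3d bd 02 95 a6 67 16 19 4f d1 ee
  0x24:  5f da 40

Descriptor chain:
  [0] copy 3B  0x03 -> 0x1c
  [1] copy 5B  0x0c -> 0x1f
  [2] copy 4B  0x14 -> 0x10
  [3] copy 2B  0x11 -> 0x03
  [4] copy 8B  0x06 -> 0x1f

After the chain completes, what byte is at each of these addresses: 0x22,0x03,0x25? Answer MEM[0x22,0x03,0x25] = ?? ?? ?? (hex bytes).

MEM[0x22,0x03,0x25] = ed 48 cb

D0: mem[0x1c..0x1e] <- [ff 92 8d]
D1: mem[0x1f..0x23] <- [cb 84 76 7d 16]
D2: mem[0x10..0x13] <- [a3 48 44 d7]
D3: mem[0x03..0x04] <- [48 44]
D4: mem[0x1f..0x26] <- [d8 59 c9 ed 93 dc cb 84]
query mem[0x22]=0xed, mem[0x03]=0x48, mem[0x25]=0xcb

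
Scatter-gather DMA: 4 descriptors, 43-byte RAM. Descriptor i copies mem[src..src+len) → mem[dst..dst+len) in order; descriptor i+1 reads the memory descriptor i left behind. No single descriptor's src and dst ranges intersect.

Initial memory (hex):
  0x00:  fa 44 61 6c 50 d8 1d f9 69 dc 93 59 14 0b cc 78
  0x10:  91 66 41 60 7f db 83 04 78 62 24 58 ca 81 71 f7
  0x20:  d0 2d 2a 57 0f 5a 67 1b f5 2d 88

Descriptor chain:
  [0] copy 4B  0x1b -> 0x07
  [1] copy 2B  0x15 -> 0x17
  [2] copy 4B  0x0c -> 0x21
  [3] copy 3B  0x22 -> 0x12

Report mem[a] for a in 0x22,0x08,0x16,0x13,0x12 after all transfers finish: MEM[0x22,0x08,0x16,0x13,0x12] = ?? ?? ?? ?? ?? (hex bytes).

MEM[0x22,0x08,0x16,0x13,0x12] = 0b ca 83 cc 0b

[0] 0x1b->0x07 len=4 : 58 ca 81 71
[1] 0x15->0x17 len=2 : db 83
[2] 0x0c->0x21 len=4 : 14 0b cc 78
[3] 0x22->0x12 len=3 : 0b cc 78
query mem[0x22]=0x0b, mem[0x08]=0xca, mem[0x16]=0x83, mem[0x13]=0xcc, mem[0x12]=0x0b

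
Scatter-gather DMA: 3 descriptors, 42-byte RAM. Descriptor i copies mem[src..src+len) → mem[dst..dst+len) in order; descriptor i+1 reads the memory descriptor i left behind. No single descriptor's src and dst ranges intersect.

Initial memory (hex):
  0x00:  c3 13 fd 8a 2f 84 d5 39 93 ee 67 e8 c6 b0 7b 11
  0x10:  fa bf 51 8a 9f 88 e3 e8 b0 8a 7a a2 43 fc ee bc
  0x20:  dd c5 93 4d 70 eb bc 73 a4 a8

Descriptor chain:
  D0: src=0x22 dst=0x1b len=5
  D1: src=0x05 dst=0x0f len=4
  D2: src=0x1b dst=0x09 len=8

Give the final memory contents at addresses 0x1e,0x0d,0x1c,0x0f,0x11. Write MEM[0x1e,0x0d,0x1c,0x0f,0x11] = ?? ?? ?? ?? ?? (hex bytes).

MEM[0x1e,0x0d,0x1c,0x0f,0x11] = eb bc 4d c5 39

[0] 0x22->0x1b len=5 : 93 4d 70 eb bc
[1] 0x05->0x0f len=4 : 84 d5 39 93
[2] 0x1b->0x09 len=8 : 93 4d 70 eb bc dd c5 93
query mem[0x1e]=0xeb, mem[0x0d]=0xbc, mem[0x1c]=0x4d, mem[0x0f]=0xc5, mem[0x11]=0x39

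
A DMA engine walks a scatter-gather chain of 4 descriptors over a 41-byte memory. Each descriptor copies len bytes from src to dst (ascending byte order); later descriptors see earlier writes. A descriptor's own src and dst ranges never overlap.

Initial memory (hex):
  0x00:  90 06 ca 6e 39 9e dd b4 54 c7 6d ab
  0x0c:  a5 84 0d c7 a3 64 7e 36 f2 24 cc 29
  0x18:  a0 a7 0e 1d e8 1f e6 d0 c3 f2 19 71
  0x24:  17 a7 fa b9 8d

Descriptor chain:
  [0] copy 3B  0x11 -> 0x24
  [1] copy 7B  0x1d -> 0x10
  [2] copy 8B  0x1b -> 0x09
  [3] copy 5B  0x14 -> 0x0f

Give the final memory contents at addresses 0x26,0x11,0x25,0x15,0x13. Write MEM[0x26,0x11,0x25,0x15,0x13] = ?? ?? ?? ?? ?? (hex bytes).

MEM[0x26,0x11,0x25,0x15,0x13] = 36 71 7e 19 a0

[0] 0x11->0x24 len=3 : 64 7e 36
[1] 0x1d->0x10 len=7 : 1f e6 d0 c3 f2 19 71
[2] 0x1b->0x09 len=8 : 1d e8 1f e6 d0 c3 f2 19
[3] 0x14->0x0f len=5 : f2 19 71 29 a0
query mem[0x26]=0x36, mem[0x11]=0x71, mem[0x25]=0x7e, mem[0x15]=0x19, mem[0x13]=0xa0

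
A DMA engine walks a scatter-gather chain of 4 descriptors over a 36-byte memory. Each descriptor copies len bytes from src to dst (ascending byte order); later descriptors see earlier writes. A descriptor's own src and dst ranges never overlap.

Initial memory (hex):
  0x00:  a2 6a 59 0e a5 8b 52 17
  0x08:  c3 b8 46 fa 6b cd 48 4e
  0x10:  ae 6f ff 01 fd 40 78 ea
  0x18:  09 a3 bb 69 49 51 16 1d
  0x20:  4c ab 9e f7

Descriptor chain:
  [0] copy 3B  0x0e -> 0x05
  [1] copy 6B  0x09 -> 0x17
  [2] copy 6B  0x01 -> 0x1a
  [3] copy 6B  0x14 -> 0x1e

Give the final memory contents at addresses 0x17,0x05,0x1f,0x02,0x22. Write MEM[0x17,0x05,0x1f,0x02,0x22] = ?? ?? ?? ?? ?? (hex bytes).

[0] 0x0e->0x05 len=3 : 48 4e ae
[1] 0x09->0x17 len=6 : b8 46 fa 6b cd 48
[2] 0x01->0x1a len=6 : 6a 59 0e a5 48 4e
[3] 0x14->0x1e len=6 : fd 40 78 b8 46 fa
query mem[0x17]=0xb8, mem[0x05]=0x48, mem[0x1f]=0x40, mem[0x02]=0x59, mem[0x22]=0x46

MEM[0x17,0x05,0x1f,0x02,0x22] = b8 48 40 59 46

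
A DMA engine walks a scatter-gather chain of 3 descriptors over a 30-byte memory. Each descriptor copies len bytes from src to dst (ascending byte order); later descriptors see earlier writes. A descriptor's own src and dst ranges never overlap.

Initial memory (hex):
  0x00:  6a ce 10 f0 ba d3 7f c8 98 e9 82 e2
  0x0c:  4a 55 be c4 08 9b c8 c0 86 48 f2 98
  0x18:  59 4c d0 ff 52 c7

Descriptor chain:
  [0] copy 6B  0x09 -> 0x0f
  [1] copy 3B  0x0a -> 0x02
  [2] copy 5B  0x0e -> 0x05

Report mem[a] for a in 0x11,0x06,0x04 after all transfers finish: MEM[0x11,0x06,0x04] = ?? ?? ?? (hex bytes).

MEM[0x11,0x06,0x04] = e2 e9 4a

[0] 0x09->0x0f len=6 : e9 82 e2 4a 55 be
[1] 0x0a->0x02 len=3 : 82 e2 4a
[2] 0x0e->0x05 len=5 : be e9 82 e2 4a
query mem[0x11]=0xe2, mem[0x06]=0xe9, mem[0x04]=0x4a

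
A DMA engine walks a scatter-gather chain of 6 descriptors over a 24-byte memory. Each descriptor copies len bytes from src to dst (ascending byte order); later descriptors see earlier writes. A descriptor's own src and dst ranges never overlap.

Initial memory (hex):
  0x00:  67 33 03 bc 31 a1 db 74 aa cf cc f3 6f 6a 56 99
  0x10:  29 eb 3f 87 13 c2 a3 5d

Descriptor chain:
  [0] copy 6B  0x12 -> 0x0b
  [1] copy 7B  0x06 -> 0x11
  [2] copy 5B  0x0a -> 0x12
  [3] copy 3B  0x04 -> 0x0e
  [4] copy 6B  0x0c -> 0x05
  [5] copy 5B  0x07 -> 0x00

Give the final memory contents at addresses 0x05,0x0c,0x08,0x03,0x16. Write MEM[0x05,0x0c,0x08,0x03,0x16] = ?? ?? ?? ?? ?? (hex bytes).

MEM[0x05,0x0c,0x08,0x03,0x16] = 87 87 a1 db c2

[0] 0x12->0x0b len=6 : 3f 87 13 c2 a3 5d
[1] 0x06->0x11 len=7 : db 74 aa cf cc 3f 87
[2] 0x0a->0x12 len=5 : cc 3f 87 13 c2
[3] 0x04->0x0e len=3 : 31 a1 db
[4] 0x0c->0x05 len=6 : 87 13 31 a1 db db
[5] 0x07->0x00 len=5 : 31 a1 db db 3f
query mem[0x05]=0x87, mem[0x0c]=0x87, mem[0x08]=0xa1, mem[0x03]=0xdb, mem[0x16]=0xc2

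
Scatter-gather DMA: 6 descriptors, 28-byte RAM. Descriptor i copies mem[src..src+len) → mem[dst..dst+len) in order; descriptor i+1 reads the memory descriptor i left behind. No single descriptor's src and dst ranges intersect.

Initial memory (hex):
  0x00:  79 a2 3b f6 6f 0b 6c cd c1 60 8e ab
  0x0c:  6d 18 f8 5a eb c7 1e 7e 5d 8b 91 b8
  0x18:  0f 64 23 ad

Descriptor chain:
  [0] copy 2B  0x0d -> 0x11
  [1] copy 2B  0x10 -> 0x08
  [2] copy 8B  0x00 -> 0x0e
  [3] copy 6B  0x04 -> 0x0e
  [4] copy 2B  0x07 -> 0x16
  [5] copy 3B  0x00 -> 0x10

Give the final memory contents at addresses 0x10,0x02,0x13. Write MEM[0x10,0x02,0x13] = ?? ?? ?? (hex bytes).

MEM[0x10,0x02,0x13] = 79 3b 18

#0 dst[0x11+2] := {0x18,0xf8}
#1 dst[0x08+2] := {0xeb,0x18}
#2 dst[0x0e+8] := {0x79,0xa2,0x3b,0xf6,0x6f,0x0b,0x6c,0xcd}
#3 dst[0x0e+6] := {0x6f,0x0b,0x6c,0xcd,0xeb,0x18}
#4 dst[0x16+2] := {0xcd,0xeb}
#5 dst[0x10+3] := {0x79,0xa2,0x3b}
query mem[0x10]=0x79, mem[0x02]=0x3b, mem[0x13]=0x18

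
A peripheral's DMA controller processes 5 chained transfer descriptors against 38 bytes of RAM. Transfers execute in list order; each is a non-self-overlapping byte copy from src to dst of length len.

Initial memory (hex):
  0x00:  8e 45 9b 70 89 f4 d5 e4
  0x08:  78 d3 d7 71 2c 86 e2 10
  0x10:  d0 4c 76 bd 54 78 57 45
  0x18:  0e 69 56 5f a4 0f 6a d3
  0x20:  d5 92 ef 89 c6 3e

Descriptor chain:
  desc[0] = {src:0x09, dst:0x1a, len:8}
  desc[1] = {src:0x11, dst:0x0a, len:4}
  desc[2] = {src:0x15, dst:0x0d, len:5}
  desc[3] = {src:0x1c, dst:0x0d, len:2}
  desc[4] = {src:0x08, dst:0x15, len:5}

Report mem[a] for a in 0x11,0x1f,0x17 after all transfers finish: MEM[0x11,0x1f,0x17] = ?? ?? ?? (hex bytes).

[0] 0x09->0x1a len=8 : d3 d7 71 2c 86 e2 10 d0
[1] 0x11->0x0a len=4 : 4c 76 bd 54
[2] 0x15->0x0d len=5 : 78 57 45 0e 69
[3] 0x1c->0x0d len=2 : 71 2c
[4] 0x08->0x15 len=5 : 78 d3 4c 76 bd
query mem[0x11]=0x69, mem[0x1f]=0xe2, mem[0x17]=0x4c

MEM[0x11,0x1f,0x17] = 69 e2 4c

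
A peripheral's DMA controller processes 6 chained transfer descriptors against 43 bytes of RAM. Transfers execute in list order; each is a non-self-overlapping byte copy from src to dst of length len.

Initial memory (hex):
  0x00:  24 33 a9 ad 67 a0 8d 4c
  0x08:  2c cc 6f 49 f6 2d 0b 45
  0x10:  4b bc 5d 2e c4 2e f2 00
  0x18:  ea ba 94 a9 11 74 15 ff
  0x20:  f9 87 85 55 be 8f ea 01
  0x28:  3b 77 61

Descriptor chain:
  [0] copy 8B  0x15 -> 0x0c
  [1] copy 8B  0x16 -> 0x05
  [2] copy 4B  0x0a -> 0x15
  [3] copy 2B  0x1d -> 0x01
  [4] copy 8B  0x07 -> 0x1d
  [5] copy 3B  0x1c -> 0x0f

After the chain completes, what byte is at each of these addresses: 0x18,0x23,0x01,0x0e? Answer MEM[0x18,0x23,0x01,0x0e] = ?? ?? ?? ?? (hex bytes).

#0 dst[0x0c+8] := {0x2e,0xf2,0x00,0xea,0xba,0x94,0xa9,0x11}
#1 dst[0x05+8] := {0xf2,0x00,0xea,0xba,0x94,0xa9,0x11,0x74}
#2 dst[0x15+4] := {0xa9,0x11,0x74,0xf2}
#3 dst[0x01+2] := {0x74,0x15}
#4 dst[0x1d+8] := {0xea,0xba,0x94,0xa9,0x11,0x74,0xf2,0x00}
#5 dst[0x0f+3] := {0x11,0xea,0xba}
query mem[0x18]=0xf2, mem[0x23]=0xf2, mem[0x01]=0x74, mem[0x0e]=0x00

MEM[0x18,0x23,0x01,0x0e] = f2 f2 74 00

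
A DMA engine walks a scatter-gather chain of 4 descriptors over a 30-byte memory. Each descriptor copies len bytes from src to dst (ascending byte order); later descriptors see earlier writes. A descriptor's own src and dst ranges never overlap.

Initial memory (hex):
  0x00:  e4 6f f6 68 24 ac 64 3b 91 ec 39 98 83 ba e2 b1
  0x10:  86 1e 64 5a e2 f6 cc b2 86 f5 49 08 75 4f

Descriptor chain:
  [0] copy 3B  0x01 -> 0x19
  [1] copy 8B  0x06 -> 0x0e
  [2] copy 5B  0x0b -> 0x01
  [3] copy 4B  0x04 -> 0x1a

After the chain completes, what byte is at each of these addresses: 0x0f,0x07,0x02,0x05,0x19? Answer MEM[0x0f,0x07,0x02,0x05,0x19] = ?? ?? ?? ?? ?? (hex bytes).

MEM[0x0f,0x07,0x02,0x05,0x19] = 3b 3b 83 3b 6f

#0 dst[0x19+3] := {0x6f,0xf6,0x68}
#1 dst[0x0e+8] := {0x64,0x3b,0x91,0xec,0x39,0x98,0x83,0xba}
#2 dst[0x01+5] := {0x98,0x83,0xba,0x64,0x3b}
#3 dst[0x1a+4] := {0x64,0x3b,0x64,0x3b}
query mem[0x0f]=0x3b, mem[0x07]=0x3b, mem[0x02]=0x83, mem[0x05]=0x3b, mem[0x19]=0x6f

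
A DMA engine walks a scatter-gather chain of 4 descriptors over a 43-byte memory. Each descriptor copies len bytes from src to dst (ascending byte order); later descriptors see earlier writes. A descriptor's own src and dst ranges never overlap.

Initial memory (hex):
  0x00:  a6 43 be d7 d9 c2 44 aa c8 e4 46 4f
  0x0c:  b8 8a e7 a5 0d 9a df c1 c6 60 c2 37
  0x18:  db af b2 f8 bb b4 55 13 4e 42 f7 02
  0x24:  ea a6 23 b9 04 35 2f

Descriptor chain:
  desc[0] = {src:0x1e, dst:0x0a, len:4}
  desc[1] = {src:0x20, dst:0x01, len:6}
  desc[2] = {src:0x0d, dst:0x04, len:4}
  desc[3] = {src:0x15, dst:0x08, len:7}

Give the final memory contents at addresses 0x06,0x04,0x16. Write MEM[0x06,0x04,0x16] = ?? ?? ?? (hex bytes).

  after D0: wrote 4B at 0x0a = 55134e42
  after D1: wrote 6B at 0x01 = 4e42f702eaa6
  after D2: wrote 4B at 0x04 = 42e7a50d
  after D3: wrote 7B at 0x08 = 60c237dbafb2f8
query mem[0x06]=0xa5, mem[0x04]=0x42, mem[0x16]=0xc2

MEM[0x06,0x04,0x16] = a5 42 c2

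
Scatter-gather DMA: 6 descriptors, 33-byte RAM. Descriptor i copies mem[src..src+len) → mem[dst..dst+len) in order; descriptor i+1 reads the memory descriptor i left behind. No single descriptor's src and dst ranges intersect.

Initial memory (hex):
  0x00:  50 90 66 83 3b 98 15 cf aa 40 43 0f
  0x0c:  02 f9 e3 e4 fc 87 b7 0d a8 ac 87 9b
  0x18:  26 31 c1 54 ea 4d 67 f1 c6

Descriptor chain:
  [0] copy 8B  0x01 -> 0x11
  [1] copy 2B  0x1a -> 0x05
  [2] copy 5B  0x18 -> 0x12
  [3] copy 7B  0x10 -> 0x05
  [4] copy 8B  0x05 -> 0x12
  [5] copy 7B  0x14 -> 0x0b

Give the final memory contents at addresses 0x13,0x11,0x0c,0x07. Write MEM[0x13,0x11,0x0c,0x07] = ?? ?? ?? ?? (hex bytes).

#0 dst[0x11+8] := {0x90,0x66,0x83,0x3b,0x98,0x15,0xcf,0xaa}
#1 dst[0x05+2] := {0xc1,0x54}
#2 dst[0x12+5] := {0xaa,0x31,0xc1,0x54,0xea}
#3 dst[0x05+7] := {0xfc,0x90,0xaa,0x31,0xc1,0x54,0xea}
#4 dst[0x12+8] := {0xfc,0x90,0xaa,0x31,0xc1,0x54,0xea,0x02}
#5 dst[0x0b+7] := {0xaa,0x31,0xc1,0x54,0xea,0x02,0xc1}
query mem[0x13]=0x90, mem[0x11]=0xc1, mem[0x0c]=0x31, mem[0x07]=0xaa

MEM[0x13,0x11,0x0c,0x07] = 90 c1 31 aa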